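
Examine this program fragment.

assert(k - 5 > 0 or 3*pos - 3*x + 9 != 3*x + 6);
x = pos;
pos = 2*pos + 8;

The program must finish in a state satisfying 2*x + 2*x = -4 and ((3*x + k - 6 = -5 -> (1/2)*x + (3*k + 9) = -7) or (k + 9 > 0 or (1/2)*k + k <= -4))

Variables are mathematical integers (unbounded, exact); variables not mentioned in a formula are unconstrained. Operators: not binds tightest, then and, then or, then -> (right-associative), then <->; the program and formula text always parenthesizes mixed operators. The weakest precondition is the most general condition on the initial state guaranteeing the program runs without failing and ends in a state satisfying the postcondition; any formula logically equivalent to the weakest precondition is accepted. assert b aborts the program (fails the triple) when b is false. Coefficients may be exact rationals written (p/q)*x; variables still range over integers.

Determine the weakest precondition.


Working backward. After the program, the postcondition 2*x + 2*x = -4 and ((3*x + k - 6 = -5 -> (1/2)*x + (3*k + 9) = -7) or (k + 9 > 0 or (1/2)*k + k <= -4)) must hold; in canonical form it is 4*x = -4 and ((k + 3*x = 1 -> 3*k + (1/2)*x = -16) or k > -9 or (3/2)*k <= -4).
Before pos := 2*pos + 8: 4*x = -4 and ((k + 3*x = 1 -> 3*k + (1/2)*x = -16) or k > -9 or (3/2)*k <= -4)
Before x := pos: 4*pos = -4 and ((k + 3*pos = 1 -> 3*k + (1/2)*pos = -16) or k > -9 or (3/2)*k <= -4)
Before assert k - 5 > 0 or 3*pos - 3*x + 9 != 3*x + 6: (k > 5 or 3*pos != 6*x - 3) and 4*pos = -4 and ((k + 3*pos = 1 -> 3*k + (1/2)*pos = -16) or k > -9 or (3/2)*k <= -4)
Answer: WP = (k > 5 or 3*pos != 6*x - 3) and 4*pos = -4 and ((k + 3*pos = 1 -> 3*k + (1/2)*pos = -16) or k > -9 or (3/2)*k <= -4)


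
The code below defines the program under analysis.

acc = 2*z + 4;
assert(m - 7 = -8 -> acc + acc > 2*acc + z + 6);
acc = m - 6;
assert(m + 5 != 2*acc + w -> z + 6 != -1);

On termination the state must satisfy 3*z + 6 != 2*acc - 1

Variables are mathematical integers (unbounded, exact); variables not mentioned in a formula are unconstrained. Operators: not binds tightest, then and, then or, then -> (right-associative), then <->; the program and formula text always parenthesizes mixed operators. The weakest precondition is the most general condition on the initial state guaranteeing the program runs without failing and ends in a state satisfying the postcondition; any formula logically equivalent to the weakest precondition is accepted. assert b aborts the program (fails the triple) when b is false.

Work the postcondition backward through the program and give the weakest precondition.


Working backward. After the program, the postcondition 3*z + 6 != 2*acc - 1 must hold; in canonical form it is 3*z != 2*acc - 7.
Before assert m + 5 != 2*acc + w -> z + 6 != -1: (m != 2*acc + w - 5 -> z != -7) and 3*z != 2*acc - 7
Before acc := m - 6: (m + w != 17 -> z != -7) and 3*z != 2*m - 19
Before assert m - 7 = -8 -> acc + acc > 2*acc + z + 6: (m = -1 -> z < -6) and (m + w != 17 -> z != -7) and 3*z != 2*m - 19
Before acc := 2*z + 4: (m = -1 -> z < -6) and (m + w != 17 -> z != -7) and 3*z != 2*m - 19
Answer: WP = (m = -1 -> z < -6) and (m + w != 17 -> z != -7) and 3*z != 2*m - 19


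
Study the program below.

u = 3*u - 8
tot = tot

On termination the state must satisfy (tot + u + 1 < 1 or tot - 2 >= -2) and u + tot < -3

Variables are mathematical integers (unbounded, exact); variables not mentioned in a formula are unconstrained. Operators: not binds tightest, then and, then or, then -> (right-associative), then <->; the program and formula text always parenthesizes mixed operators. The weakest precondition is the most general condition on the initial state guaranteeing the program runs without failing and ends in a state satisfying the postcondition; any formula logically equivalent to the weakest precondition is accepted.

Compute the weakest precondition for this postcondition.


Working backward. After the program, the postcondition (tot + u + 1 < 1 or tot - 2 >= -2) and u + tot < -3 must hold; in canonical form it is (tot + u < 0 or tot >= 0) and tot + u < -3.
Before tot := tot: (tot + u < 0 or tot >= 0) and tot + u < -3
Before u := 3*u - 8: (tot + 3*u < 8 or tot >= 0) and tot + 3*u < 5
Answer: WP = (tot + 3*u < 8 or tot >= 0) and tot + 3*u < 5


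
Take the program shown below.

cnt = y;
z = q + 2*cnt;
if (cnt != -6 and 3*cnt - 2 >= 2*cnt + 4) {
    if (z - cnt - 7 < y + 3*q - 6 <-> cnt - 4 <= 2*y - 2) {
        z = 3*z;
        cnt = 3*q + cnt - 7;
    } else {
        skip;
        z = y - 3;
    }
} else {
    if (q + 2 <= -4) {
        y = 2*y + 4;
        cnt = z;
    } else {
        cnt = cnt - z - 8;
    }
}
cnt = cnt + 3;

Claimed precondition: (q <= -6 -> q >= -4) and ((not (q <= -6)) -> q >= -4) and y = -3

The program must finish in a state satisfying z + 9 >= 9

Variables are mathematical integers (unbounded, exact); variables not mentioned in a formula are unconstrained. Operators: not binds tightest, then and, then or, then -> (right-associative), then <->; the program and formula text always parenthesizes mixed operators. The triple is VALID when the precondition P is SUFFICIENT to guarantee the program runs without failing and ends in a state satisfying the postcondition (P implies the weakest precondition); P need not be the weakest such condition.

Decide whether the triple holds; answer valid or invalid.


Working backward. After the program, the postcondition z + 9 >= 9 must hold; in canonical form it is z >= 0.
Before cnt := cnt + 3: z >= 0
Then branch requires ((z < cnt + 3*q + y + 1 <-> cnt <= 2*y + 2) -> 3*z >= 0) and ((not (z < cnt + 3*q + y + 1 <-> cnt <= 2*y + 2)) -> y >= 3); else branch requires (q <= -6 -> z >= 0) and ((not (q <= -6)) -> z >= 0).
Before the if: ((cnt != -6 and cnt >= 6) -> (((z < cnt + 3*q + y + 1 <-> cnt <= 2*y + 2) -> 3*z >= 0) and ((not (z < cnt + 3*q + y + 1 <-> cnt <= 2*y + 2)) -> y >= 3))) and ((not (cnt != -6 and cnt >= 6)) -> ((q <= -6 -> z >= 0) and ((not (q <= -6)) -> z >= 0)))
Before z := q + 2*cnt: ((cnt != -6 and cnt >= 6) -> (((cnt < 2*q + y + 1 <-> cnt <= 2*y + 2) -> 6*cnt + 3*q >= 0) and ((not (cnt < 2*q + y + 1 <-> cnt <= 2*y + 2)) -> y >= 3))) and ((not (cnt != -6 and cnt >= 6)) -> ((q <= -6 -> 2*cnt + q >= 0) and ((not (q <= -6)) -> 2*cnt + q >= 0)))
Before cnt := y: ((y != -6 and y >= 6) -> (((2*q > -1 <-> y >= -2) -> 3*q + 6*y >= 0) and ((not (2*q > -1 <-> y >= -2)) -> y >= 3))) and ((not (y != -6 and y >= 6)) -> ((q <= -6 -> q + 2*y >= 0) and ((not (q <= -6)) -> q + 2*y >= 0)))
The weakest precondition is ((y != -6 and y >= 6) -> (((2*q > -1 <-> y >= -2) -> 3*q + 6*y >= 0) and ((not (2*q > -1 <-> y >= -2)) -> y >= 3))) and ((not (y != -6 and y >= 6)) -> ((q <= -6 -> q + 2*y >= 0) and ((not (q <= -6)) -> q + 2*y >= 0))).
Check whether (q <= -6 -> q >= -4) and ((not (q <= -6)) -> q >= -4) and y = -3 implies it.
Countermodel: at the initial state q = 0, y = -3, the precondition holds but the weakest precondition fails.
Answer: invalid


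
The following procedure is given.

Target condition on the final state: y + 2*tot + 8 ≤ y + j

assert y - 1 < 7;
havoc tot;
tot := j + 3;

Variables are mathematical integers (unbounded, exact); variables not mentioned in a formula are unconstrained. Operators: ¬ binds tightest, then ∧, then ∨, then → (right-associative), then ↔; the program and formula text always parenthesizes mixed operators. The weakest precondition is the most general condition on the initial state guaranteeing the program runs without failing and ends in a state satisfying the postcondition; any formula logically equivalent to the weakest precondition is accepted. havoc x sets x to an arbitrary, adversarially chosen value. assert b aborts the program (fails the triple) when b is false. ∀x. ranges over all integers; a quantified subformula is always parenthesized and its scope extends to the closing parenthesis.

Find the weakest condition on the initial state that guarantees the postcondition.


Working backward. After the program, the postcondition y + 2*tot + 8 ≤ y + j must hold; in canonical form it is 2*tot ≤ j - 8.
Before tot := j + 3: j ≤ -14
Before havoc tot: j ≤ -14
Before assert y - 1 < 7: y < 8 ∧ j ≤ -14
Answer: WP = y < 8 ∧ j ≤ -14


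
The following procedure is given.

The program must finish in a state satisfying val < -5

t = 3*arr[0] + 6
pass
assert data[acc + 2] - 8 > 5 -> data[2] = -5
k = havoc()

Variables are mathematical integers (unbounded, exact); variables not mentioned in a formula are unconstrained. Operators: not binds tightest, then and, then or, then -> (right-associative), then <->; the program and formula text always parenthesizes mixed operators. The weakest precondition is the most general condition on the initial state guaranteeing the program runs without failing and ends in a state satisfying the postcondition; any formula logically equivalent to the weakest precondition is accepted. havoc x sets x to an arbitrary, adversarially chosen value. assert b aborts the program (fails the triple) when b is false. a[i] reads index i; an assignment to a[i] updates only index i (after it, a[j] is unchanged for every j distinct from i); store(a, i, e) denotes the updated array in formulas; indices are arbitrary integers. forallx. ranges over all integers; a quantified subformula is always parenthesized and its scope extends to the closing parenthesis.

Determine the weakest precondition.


Working backward. After the program, val < -5 must hold.
Before havoc k: val < -5
Before assert data[acc + 2] - 8 > 5 -> data[2] = -5: (data[acc + 2] > 13 -> data[2] = -5) and val < -5
Before skip: (data[acc + 2] > 13 -> data[2] = -5) and val < -5
Before t := 3*arr[0] + 6: (data[acc + 2] > 13 -> data[2] = -5) and val < -5
Answer: WP = (data[acc + 2] > 13 -> data[2] = -5) and val < -5


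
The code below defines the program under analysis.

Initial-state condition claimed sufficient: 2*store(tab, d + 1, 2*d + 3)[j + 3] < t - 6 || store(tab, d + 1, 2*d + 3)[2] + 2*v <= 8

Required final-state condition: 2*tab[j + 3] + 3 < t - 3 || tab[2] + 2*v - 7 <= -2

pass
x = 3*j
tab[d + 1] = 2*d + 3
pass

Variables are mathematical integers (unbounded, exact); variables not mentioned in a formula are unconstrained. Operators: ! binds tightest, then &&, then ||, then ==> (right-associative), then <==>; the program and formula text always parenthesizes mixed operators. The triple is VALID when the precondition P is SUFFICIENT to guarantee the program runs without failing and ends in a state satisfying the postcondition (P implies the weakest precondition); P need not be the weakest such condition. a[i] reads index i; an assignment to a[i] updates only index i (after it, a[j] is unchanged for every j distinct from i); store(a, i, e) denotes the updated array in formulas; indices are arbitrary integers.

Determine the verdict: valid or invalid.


Working backward. After the program, the postcondition 2*tab[j + 3] + 3 < t - 3 || tab[2] + 2*v - 7 <= -2 must hold; in canonical form it is 2*tab[j + 3] < t - 6 || tab[2] + 2*v <= 5.
Before skip: 2*tab[j + 3] < t - 6 || tab[2] + 2*v <= 5
Before tab[d + 1] := 2*d + 3: 2*store(tab, d + 1, 2*d + 3)[j + 3] < t - 6 || store(tab, d + 1, 2*d + 3)[2] + 2*v <= 5
Before x := 3*j: 2*store(tab, d + 1, 2*d + 3)[j + 3] < t - 6 || store(tab, d + 1, 2*d + 3)[2] + 2*v <= 5
Before skip: 2*store(tab, d + 1, 2*d + 3)[j + 3] < t - 6 || store(tab, d + 1, 2*d + 3)[2] + 2*v <= 5
The weakest precondition is 2*store(tab, d + 1, 2*d + 3)[j + 3] < t - 6 || store(tab, d + 1, 2*d + 3)[2] + 2*v <= 5.
Check whether 2*store(tab, d + 1, 2*d + 3)[j + 3] < t - 6 || store(tab, d + 1, 2*d + 3)[2] + 2*v <= 8 implies it.
Countermodel: at the initial state d = 0, j = -3, t = 14, tab = {[0] = 4, [1] = 4, [2] = 0, elsewhere 4}, v = 3, the precondition holds but the weakest precondition fails.
Answer: invalid


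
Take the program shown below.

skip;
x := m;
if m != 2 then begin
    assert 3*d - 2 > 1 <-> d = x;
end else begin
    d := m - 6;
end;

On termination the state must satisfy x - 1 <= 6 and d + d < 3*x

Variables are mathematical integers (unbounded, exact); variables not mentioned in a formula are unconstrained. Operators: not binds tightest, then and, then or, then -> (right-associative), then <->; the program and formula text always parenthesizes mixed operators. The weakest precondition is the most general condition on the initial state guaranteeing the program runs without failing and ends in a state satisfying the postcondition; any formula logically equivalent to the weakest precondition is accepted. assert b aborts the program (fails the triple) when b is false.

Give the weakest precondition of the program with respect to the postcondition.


Working backward. After the program, the postcondition x - 1 <= 6 and d + d < 3*x must hold; in canonical form it is x <= 7 and 2*d < 3*x.
Then branch requires (3*d > 3 <-> d = x) and x <= 7 and 2*d < 3*x; else branch requires x <= 7 and 2*m < 3*x + 12.
Before the if: (m != 2 -> ((3*d > 3 <-> d = x) and x <= 7 and 2*d < 3*x)) and ((not (m != 2)) -> (x <= 7 and 2*m < 3*x + 12))
Before x := m: (m != 2 -> ((3*d > 3 <-> d = m) and m <= 7 and 2*d < 3*m)) and ((not (m != 2)) -> (m <= 7 and m > -12))
Before skip: (m != 2 -> ((3*d > 3 <-> d = m) and m <= 7 and 2*d < 3*m)) and ((not (m != 2)) -> (m <= 7 and m > -12))
Answer: WP = (m != 2 -> ((3*d > 3 <-> d = m) and m <= 7 and 2*d < 3*m)) and ((not (m != 2)) -> (m <= 7 and m > -12))


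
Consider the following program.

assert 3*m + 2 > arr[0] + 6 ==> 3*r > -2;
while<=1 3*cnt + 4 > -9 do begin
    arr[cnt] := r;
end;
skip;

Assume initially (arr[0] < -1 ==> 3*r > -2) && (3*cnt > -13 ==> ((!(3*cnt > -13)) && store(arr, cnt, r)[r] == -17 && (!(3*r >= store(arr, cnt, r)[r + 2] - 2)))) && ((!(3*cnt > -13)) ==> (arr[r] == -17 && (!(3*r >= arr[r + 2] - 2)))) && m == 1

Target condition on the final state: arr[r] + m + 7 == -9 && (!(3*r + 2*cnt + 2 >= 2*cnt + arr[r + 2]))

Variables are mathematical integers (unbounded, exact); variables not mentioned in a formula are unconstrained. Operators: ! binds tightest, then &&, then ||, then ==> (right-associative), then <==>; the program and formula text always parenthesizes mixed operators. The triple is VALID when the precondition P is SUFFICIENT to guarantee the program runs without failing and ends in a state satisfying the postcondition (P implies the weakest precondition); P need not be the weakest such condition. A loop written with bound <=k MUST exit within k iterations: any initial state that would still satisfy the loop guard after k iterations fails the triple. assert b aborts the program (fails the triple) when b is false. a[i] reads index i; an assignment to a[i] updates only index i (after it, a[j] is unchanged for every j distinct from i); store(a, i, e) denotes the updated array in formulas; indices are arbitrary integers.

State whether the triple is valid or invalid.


Working backward. After the program, the postcondition arr[r] + m + 7 == -9 && (!(3*r + 2*cnt + 2 >= 2*cnt + arr[r + 2])) must hold; in canonical form it is arr[r] + m == -16 && (!(3*r >= arr[r + 2] - 2)).
Before skip: arr[r] + m == -16 && (!(3*r >= arr[r + 2] - 2))
Before the loop (bound <=1), unroll the exhaustion recursion (WP_0 = exit-now case; WP_j = one more guarded iteration, up to j = 1):
  WP_0: (!(3*cnt > -13)) && arr[r] + m == -16 && (!(3*r >= arr[r + 2] - 2))
  WP_1: (3*cnt > -13 ==> ((!(3*cnt > -13)) && store(arr, cnt, r)[r] + m == -16 && (!(3*r >= store(arr, cnt, r)[r + 2] - 2)))) && ((!(3*cnt > -13)) ==> (arr[r] + m == -16 && (!(3*r >= arr[r + 2] - 2))))
So before the loop: (3*cnt > -13 ==> ((!(3*cnt > -13)) && store(arr, cnt, r)[r] + m == -16 && (!(3*r >= store(arr, cnt, r)[r + 2] - 2)))) && ((!(3*cnt > -13)) ==> (arr[r] + m == -16 && (!(3*r >= arr[r + 2] - 2))))
Before assert 3*m + 2 > arr[0] + 6 ==> 3*r > -2: (3*m > arr[0] + 4 ==> 3*r > -2) && (3*cnt > -13 ==> ((!(3*cnt > -13)) && store(arr, cnt, r)[r] + m == -16 && (!(3*r >= store(arr, cnt, r)[r + 2] - 2)))) && ((!(3*cnt > -13)) ==> (arr[r] + m == -16 && (!(3*r >= arr[r + 2] - 2))))
The weakest precondition is (3*m > arr[0] + 4 ==> 3*r > -2) && (3*cnt > -13 ==> ((!(3*cnt > -13)) && store(arr, cnt, r)[r] + m == -16 && (!(3*r >= store(arr, cnt, r)[r + 2] - 2)))) && ((!(3*cnt > -13)) ==> (arr[r] + m == -16 && (!(3*r >= arr[r + 2] - 2)))).
Check whether (arr[0] < -1 ==> 3*r > -2) && (3*cnt > -13 ==> ((!(3*cnt > -13)) && store(arr, cnt, r)[r] == -17 && (!(3*r >= store(arr, cnt, r)[r + 2] - 2)))) && ((!(3*cnt > -13)) ==> (arr[r] == -17 && (!(3*r >= arr[r + 2] - 2)))) && m == 1 implies it.
Every state satisfying the precondition satisfies the weakest precondition: the implication holds.
Answer: valid


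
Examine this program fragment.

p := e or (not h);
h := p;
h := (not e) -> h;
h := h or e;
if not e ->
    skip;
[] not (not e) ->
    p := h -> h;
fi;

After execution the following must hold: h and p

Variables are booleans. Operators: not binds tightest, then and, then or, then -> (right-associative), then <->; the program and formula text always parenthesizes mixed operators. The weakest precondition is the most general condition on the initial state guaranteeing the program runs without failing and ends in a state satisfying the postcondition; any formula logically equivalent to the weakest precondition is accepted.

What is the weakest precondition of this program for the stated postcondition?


Working backward. After the program, h and p must hold.
Then branch requires h and p; else branch requires h.
Before the if: ((not e) -> (h and p)) and (e -> h)
Before h := h or e: ((not e) -> ((h or e) and p)) and (e -> (h or e))
Before h := (not e) -> h: ((not e) -> ((((not e) -> h) or e) and p)) and (e -> (((not e) -> h) or e))
Before h := p: ((not e) -> ((((not e) -> p) or e) and p)) and (e -> (((not e) -> p) or e))
Before p := e or (not h): ((not e) -> ((((not e) -> (e or (not h))) or e) and (e or (not h)))) and (e -> (((not e) -> (e or (not h))) or e))
Answer: WP = ((not e) -> ((((not e) -> (e or (not h))) or e) and (e or (not h)))) and (e -> (((not e) -> (e or (not h))) or e))


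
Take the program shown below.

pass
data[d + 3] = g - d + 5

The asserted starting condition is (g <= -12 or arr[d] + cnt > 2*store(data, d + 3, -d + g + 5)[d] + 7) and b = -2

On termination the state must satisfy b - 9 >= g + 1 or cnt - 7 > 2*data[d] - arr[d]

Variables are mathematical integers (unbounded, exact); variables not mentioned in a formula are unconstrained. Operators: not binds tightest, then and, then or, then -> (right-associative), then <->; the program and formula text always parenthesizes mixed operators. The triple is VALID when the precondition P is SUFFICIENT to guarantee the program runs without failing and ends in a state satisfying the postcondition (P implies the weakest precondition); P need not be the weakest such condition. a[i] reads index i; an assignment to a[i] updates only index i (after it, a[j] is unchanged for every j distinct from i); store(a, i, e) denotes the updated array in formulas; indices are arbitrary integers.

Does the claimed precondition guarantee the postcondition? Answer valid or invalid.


Working backward. After the program, the postcondition b - 9 >= g + 1 or cnt - 7 > 2*data[d] - arr[d] must hold; in canonical form it is b >= g + 10 or arr[d] + cnt > 2*data[d] + 7.
Before data[d + 3] := g - d + 5: b >= g + 10 or arr[d] + cnt > 2*store(data, d + 3, -d + g + 5)[d] + 7
Before skip: b >= g + 10 or arr[d] + cnt > 2*store(data, d + 3, -d + g + 5)[d] + 7
The weakest precondition is b >= g + 10 or arr[d] + cnt > 2*store(data, d + 3, -d + g + 5)[d] + 7.
Check whether (g <= -12 or arr[d] + cnt > 2*store(data, d + 3, -d + g + 5)[d] + 7) and b = -2 implies it.
Every state satisfying the precondition satisfies the weakest precondition: the implication holds.
Answer: valid


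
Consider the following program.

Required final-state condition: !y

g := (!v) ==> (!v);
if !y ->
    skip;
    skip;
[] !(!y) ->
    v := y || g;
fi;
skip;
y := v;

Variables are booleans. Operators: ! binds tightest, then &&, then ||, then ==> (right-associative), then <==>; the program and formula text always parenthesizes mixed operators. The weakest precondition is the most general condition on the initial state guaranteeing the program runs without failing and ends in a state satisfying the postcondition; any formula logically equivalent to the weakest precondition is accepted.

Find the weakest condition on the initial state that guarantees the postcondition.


Working backward. After the program, !y must hold.
Before y := v: !v
Before skip: !v
Then branch requires !v; else branch requires !(y || g).
Before the if: ((!y) ==> (!v)) && (y ==> (!(y || g)))
Before g := (!v) ==> (!v): ((!y) ==> (!v)) && (!y)
Answer: WP = ((!y) ==> (!v)) && (!y)


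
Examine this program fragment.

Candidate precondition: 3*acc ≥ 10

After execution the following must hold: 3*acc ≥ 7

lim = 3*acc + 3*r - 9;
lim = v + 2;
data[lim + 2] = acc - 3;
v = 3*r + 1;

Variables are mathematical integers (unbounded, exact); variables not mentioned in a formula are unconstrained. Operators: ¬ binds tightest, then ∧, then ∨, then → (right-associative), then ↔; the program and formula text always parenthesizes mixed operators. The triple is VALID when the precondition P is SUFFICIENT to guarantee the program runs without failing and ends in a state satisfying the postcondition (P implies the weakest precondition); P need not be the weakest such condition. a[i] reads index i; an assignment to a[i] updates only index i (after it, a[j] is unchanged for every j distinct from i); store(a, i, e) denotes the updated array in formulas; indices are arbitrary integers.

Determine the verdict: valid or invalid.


Working backward. After the program, 3*acc ≥ 7 must hold.
Before v := 3*r + 1: 3*acc ≥ 7
Before data[lim + 2] := acc - 3: 3*acc ≥ 7
Before lim := v + 2: 3*acc ≥ 7
Before lim := 3*acc + 3*r - 9: 3*acc ≥ 7
The weakest precondition is 3*acc ≥ 7.
Check whether 3*acc ≥ 10 implies it.
Every state satisfying the precondition satisfies the weakest precondition: the implication holds.
Answer: valid


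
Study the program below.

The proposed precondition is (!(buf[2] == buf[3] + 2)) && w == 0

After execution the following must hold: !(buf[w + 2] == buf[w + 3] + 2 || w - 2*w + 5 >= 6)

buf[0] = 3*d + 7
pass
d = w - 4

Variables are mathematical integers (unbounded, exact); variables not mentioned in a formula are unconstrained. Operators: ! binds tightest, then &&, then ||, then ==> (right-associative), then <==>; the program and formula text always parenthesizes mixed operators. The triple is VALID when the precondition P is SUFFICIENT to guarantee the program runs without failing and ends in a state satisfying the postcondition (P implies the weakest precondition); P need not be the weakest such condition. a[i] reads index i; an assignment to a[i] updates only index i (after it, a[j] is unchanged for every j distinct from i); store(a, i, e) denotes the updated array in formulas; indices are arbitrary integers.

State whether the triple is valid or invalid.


Working backward. After the program, the postcondition !(buf[w + 2] == buf[w + 3] + 2 || w - 2*w + 5 >= 6) must hold; in canonical form it is !(buf[w + 2] == buf[w + 3] + 2 || w <= -1).
Before d := w - 4: !(buf[w + 2] == buf[w + 3] + 2 || w <= -1)
Before skip: !(buf[w + 2] == buf[w + 3] + 2 || w <= -1)
Before buf[0] := 3*d + 7: !(store(buf, 0, 3*d + 7)[w + 2] == store(buf, 0, 3*d + 7)[w + 3] + 2 || w <= -1)
The weakest precondition is !(store(buf, 0, 3*d + 7)[w + 2] == store(buf, 0, 3*d + 7)[w + 3] + 2 || w <= -1).
Check whether (!(buf[2] == buf[3] + 2)) && w == 0 implies it.
Every state satisfying the precondition satisfies the weakest precondition: the implication holds.
Answer: valid


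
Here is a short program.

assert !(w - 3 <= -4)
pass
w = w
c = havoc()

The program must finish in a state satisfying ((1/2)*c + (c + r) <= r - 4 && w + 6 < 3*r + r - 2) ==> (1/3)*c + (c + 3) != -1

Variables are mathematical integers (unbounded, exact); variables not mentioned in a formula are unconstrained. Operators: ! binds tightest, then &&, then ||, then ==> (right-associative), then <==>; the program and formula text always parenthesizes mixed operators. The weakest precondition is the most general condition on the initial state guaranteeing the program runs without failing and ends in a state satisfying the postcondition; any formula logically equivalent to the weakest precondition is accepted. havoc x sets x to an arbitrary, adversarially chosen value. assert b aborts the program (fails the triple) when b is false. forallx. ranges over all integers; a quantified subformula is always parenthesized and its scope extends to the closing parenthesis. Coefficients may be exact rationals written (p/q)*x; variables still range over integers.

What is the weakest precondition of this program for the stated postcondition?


Working backward. After the program, the postcondition ((1/2)*c + (c + r) <= r - 4 && w + 6 < 3*r + r - 2) ==> (1/3)*c + (c + 3) != -1 must hold; in canonical form it is ((3/2)*c <= -4 && w < 4*r - 8) ==> (4/3)*c != -4.
Before havoc c: forall c_1. (((3/2)*c_1 <= -4 && w < 4*r - 8) ==> (4/3)*c_1 != -4)
Before w := w: forall c_1. (((3/2)*c_1 <= -4 && w < 4*r - 8) ==> (4/3)*c_1 != -4)
Before skip: forall c_1. (((3/2)*c_1 <= -4 && w < 4*r - 8) ==> (4/3)*c_1 != -4)
Before assert !(w - 3 <= -4): (!(w <= -1)) && (forall c_1. (((3/2)*c_1 <= -4 && w < 4*r - 8) ==> (4/3)*c_1 != -4))
Answer: WP = (!(w <= -1)) && (forall c_1. (((3/2)*c_1 <= -4 && w < 4*r - 8) ==> (4/3)*c_1 != -4))


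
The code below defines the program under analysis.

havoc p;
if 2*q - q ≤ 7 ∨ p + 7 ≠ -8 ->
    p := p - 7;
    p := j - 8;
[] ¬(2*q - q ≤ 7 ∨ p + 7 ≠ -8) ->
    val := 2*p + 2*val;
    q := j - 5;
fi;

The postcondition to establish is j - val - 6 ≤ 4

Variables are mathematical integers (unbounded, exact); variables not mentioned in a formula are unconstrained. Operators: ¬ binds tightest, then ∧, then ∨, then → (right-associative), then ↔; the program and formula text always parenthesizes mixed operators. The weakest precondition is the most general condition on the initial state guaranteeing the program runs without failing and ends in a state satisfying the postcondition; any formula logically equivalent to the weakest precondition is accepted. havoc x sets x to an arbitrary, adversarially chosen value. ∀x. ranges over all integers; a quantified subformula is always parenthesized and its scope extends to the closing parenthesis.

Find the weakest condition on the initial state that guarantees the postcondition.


Working backward. After the program, the postcondition j - val - 6 ≤ 4 must hold; in canonical form it is j ≤ val + 10.
Then branch requires j ≤ val + 10; else branch requires j ≤ 2*p + 2*val + 10.
Before the if: ((q ≤ 7 ∨ p ≠ -15) → j ≤ val + 10) ∧ ((¬(q ≤ 7 ∨ p ≠ -15)) → j ≤ 2*p + 2*val + 10)
Before havoc p: ∀p_1. (((q ≤ 7 ∨ p_1 ≠ -15) → j ≤ val + 10) ∧ ((¬(q ≤ 7 ∨ p_1 ≠ -15)) → j ≤ 2*p_1 + 2*val + 10))
Answer: WP = ∀p_1. (((q ≤ 7 ∨ p_1 ≠ -15) → j ≤ val + 10) ∧ ((¬(q ≤ 7 ∨ p_1 ≠ -15)) → j ≤ 2*p_1 + 2*val + 10))


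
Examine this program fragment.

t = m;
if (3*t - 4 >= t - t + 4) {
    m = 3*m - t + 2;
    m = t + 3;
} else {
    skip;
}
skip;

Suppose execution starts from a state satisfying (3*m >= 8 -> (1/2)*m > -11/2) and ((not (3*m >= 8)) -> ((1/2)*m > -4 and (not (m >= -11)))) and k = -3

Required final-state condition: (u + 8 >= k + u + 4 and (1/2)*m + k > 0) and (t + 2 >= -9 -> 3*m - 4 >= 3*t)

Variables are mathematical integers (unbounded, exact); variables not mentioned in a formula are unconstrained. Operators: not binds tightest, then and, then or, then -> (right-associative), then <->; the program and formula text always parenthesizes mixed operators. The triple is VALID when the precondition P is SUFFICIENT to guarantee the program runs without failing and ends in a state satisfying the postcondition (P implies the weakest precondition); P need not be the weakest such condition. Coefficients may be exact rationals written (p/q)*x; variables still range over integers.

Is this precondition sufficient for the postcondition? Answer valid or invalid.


Working backward. After the program, the postcondition (u + 8 >= k + u + 4 and (1/2)*m + k > 0) and (t + 2 >= -9 -> 3*m - 4 >= 3*t) must hold; in canonical form it is k <= 4 and k + (1/2)*m > 0 and (t >= -11 -> 3*m >= 3*t + 4).
Before skip: k <= 4 and k + (1/2)*m > 0 and (t >= -11 -> 3*m >= 3*t + 4)
Then branch requires k <= 4 and k + (1/2)*t > -3/2; else branch requires k <= 4 and k + (1/2)*m > 0 and (t >= -11 -> 3*m >= 3*t + 4).
Before the if: (3*t >= 8 -> (k <= 4 and k + (1/2)*t > -3/2)) and ((not (3*t >= 8)) -> (k <= 4 and k + (1/2)*m > 0 and (t >= -11 -> 3*m >= 3*t + 4)))
Before t := m: (3*m >= 8 -> (k <= 4 and k + (1/2)*m > -3/2)) and ((not (3*m >= 8)) -> (k <= 4 and k + (1/2)*m > 0 and (not (m >= -11))))
The weakest precondition is (3*m >= 8 -> (k <= 4 and k + (1/2)*m > -3/2)) and ((not (3*m >= 8)) -> (k <= 4 and k + (1/2)*m > 0 and (not (m >= -11)))).
Check whether (3*m >= 8 -> (1/2)*m > -11/2) and ((not (3*m >= 8)) -> ((1/2)*m > -4 and (not (m >= -11)))) and k = -3 implies it.
Countermodel: at the initial state k = -3, m = 3, the precondition holds but the weakest precondition fails.
Answer: invalid


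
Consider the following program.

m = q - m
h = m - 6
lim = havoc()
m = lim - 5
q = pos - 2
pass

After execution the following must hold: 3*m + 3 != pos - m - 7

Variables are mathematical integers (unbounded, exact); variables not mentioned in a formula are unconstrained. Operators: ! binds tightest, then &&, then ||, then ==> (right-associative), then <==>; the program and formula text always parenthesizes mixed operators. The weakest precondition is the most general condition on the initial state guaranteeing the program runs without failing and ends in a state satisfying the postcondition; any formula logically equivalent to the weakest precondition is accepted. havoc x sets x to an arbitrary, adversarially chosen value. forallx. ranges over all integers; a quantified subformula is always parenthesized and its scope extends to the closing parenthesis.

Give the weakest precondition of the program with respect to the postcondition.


Working backward. After the program, the postcondition 3*m + 3 != pos - m - 7 must hold; in canonical form it is 4*m != pos - 10.
Before skip: 4*m != pos - 10
Before q := pos - 2: 4*m != pos - 10
Before m := lim - 5: 4*lim != pos + 10
Before havoc lim: forall lim_1. 4*lim_1 != pos + 10
Before h := m - 6: forall lim_1. 4*lim_1 != pos + 10
Before m := q - m: forall lim_1. 4*lim_1 != pos + 10
Answer: WP = forall lim_1. 4*lim_1 != pos + 10


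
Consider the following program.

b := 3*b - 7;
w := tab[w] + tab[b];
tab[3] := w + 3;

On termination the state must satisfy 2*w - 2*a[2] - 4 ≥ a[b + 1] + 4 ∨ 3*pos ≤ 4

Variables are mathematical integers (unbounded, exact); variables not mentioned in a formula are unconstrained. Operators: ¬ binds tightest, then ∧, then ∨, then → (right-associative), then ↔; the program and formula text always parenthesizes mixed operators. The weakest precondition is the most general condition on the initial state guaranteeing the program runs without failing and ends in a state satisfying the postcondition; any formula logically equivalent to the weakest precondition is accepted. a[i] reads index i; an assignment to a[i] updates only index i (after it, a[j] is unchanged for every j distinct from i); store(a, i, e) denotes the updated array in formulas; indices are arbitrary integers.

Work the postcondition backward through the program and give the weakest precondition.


Working backward. After the program, the postcondition 2*w - 2*a[2] - 4 ≥ a[b + 1] + 4 ∨ 3*pos ≤ 4 must hold; in canonical form it is 2*w ≥ a[b + 1] + 2*a[2] + 8 ∨ 3*pos ≤ 4.
Before tab[3] := w + 3: 2*w ≥ a[b + 1] + 2*a[2] + 8 ∨ 3*pos ≤ 4
Before w := tab[w] + tab[b]: 2*tab[b] + 2*tab[w] ≥ a[b + 1] + 2*a[2] + 8 ∨ 3*pos ≤ 4
Before b := 3*b - 7: 2*tab[3*b - 7] + 2*tab[w] ≥ 2*a[2] + a[3*b - 6] + 8 ∨ 3*pos ≤ 4
Answer: WP = 2*tab[3*b - 7] + 2*tab[w] ≥ 2*a[2] + a[3*b - 6] + 8 ∨ 3*pos ≤ 4


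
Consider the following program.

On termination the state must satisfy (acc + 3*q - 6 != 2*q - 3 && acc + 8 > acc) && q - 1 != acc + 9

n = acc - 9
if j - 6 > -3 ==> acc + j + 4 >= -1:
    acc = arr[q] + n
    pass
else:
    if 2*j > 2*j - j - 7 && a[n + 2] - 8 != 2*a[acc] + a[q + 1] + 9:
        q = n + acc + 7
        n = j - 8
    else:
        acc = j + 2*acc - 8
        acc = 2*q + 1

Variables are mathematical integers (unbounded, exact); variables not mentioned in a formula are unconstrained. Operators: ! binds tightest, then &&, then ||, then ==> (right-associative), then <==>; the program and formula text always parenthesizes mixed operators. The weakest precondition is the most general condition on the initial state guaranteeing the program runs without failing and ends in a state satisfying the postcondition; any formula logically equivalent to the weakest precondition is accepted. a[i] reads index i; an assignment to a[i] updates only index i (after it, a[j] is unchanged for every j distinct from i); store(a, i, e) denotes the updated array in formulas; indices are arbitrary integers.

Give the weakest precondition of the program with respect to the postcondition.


Working backward. After the program, the postcondition (acc + 3*q - 6 != 2*q - 3 && acc + 8 > acc) && q - 1 != acc + 9 must hold; in canonical form it is acc + q != 3 && q != acc + 10.
Then branch requires arr[q] + n + q != 3 && q != arr[q] + n + 10; else branch requires ((j > -7 && a[n + 2] != a[q + 1] + 2*a[acc] + 17) ==> (2*acc + n != -4 && n != 3)) && ((!(j > -7 && a[n + 2] != a[q + 1] + 2*a[acc] + 17)) ==> (3*q != 2 && q != -11)).
Before the if: ((j > 3 ==> acc + j >= -5) ==> (arr[q] + n + q != 3 && q != arr[q] + n + 10)) && ((!(j > 3 ==> acc + j >= -5)) ==> (((j > -7 && a[n + 2] != a[q + 1] + 2*a[acc] + 17) ==> (2*acc + n != -4 && n != 3)) && ((!(j > -7 && a[n + 2] != a[q + 1] + 2*a[acc] + 17)) ==> (3*q != 2 && q != -11))))
Before n := acc - 9: ((j > 3 ==> acc + j >= -5) ==> (arr[q] + acc + q != 12 && q != arr[q] + acc + 1)) && ((!(j > 3 ==> acc + j >= -5)) ==> (((j > -7 && a[acc - 7] != a[q + 1] + 2*a[acc] + 17) ==> (3*acc != 5 && acc != 12)) && ((!(j > -7 && a[acc - 7] != a[q + 1] + 2*a[acc] + 17)) ==> (3*q != 2 && q != -11))))
Answer: WP = ((j > 3 ==> acc + j >= -5) ==> (arr[q] + acc + q != 12 && q != arr[q] + acc + 1)) && ((!(j > 3 ==> acc + j >= -5)) ==> (((j > -7 && a[acc - 7] != a[q + 1] + 2*a[acc] + 17) ==> (3*acc != 5 && acc != 12)) && ((!(j > -7 && a[acc - 7] != a[q + 1] + 2*a[acc] + 17)) ==> (3*q != 2 && q != -11))))


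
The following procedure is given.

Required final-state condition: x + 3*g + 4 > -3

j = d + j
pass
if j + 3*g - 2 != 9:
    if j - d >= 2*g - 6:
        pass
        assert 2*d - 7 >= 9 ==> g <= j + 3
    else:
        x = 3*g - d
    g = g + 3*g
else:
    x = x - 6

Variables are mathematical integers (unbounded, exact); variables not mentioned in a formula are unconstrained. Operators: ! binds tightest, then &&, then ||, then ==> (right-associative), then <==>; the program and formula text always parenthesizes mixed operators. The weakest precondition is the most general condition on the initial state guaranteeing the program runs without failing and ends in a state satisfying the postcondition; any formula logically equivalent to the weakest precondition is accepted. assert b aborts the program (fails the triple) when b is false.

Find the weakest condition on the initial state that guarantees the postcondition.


Working backward. After the program, the postcondition x + 3*g + 4 > -3 must hold; in canonical form it is 3*g + x > -7.
Then branch requires (j >= d + 2*g - 6 ==> ((2*d >= 16 ==> g <= j + 3) && 12*g + x > -7)) && ((!(j >= d + 2*g - 6)) ==> 15*g > d - 7); else branch requires 3*g + x > -1.
Before the if: (3*g + j != 11 ==> ((j >= d + 2*g - 6 ==> ((2*d >= 16 ==> g <= j + 3) && 12*g + x > -7)) && ((!(j >= d + 2*g - 6)) ==> 15*g > d - 7))) && ((!(3*g + j != 11)) ==> 3*g + x > -1)
Before skip: (3*g + j != 11 ==> ((j >= d + 2*g - 6 ==> ((2*d >= 16 ==> g <= j + 3) && 12*g + x > -7)) && ((!(j >= d + 2*g - 6)) ==> 15*g > d - 7))) && ((!(3*g + j != 11)) ==> 3*g + x > -1)
Before j := d + j: (d + 3*g + j != 11 ==> ((j >= 2*g - 6 ==> ((2*d >= 16 ==> g <= d + j + 3) && 12*g + x > -7)) && ((!(j >= 2*g - 6)) ==> 15*g > d - 7))) && ((!(d + 3*g + j != 11)) ==> 3*g + x > -1)
Answer: WP = (d + 3*g + j != 11 ==> ((j >= 2*g - 6 ==> ((2*d >= 16 ==> g <= d + j + 3) && 12*g + x > -7)) && ((!(j >= 2*g - 6)) ==> 15*g > d - 7))) && ((!(d + 3*g + j != 11)) ==> 3*g + x > -1)


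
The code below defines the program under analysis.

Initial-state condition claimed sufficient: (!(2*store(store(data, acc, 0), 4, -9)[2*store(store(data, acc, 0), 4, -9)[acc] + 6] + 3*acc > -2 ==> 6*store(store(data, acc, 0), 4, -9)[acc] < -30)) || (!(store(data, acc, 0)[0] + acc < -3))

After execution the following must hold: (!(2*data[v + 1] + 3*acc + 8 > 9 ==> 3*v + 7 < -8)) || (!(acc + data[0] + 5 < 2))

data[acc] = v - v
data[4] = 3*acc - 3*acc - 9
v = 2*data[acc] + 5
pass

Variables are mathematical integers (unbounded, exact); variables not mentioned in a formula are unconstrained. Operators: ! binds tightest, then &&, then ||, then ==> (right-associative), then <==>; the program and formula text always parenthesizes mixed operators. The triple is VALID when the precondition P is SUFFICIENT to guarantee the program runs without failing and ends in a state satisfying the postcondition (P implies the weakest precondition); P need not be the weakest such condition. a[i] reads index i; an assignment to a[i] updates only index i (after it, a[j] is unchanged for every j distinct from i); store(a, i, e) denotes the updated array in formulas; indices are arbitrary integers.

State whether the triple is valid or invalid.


Working backward. After the program, the postcondition (!(2*data[v + 1] + 3*acc + 8 > 9 ==> 3*v + 7 < -8)) || (!(acc + data[0] + 5 < 2)) must hold; in canonical form it is (!(2*data[v + 1] + 3*acc > 1 ==> 3*v < -15)) || (!(data[0] + acc < -3)).
Before skip: (!(2*data[v + 1] + 3*acc > 1 ==> 3*v < -15)) || (!(data[0] + acc < -3))
Before v := 2*data[acc] + 5: (!(2*data[2*data[acc] + 6] + 3*acc > 1 ==> 6*data[acc] < -30)) || (!(data[0] + acc < -3))
Before data[4] := 3*acc - 3*acc - 9: (!(2*store(data, 4, -9)[2*store(data, 4, -9)[acc] + 6] + 3*acc > 1 ==> 6*store(data, 4, -9)[acc] < -30)) || (!(data[0] + acc < -3))
Before data[acc] := v - v: (!(2*store(store(data, acc, 0), 4, -9)[2*store(store(data, acc, 0), 4, -9)[acc] + 6] + 3*acc > 1 ==> 6*store(store(data, acc, 0), 4, -9)[acc] < -30)) || (!(store(data, acc, 0)[0] + acc < -3))
The weakest precondition is (!(2*store(store(data, acc, 0), 4, -9)[2*store(store(data, acc, 0), 4, -9)[acc] + 6] + 3*acc > 1 ==> 6*store(store(data, acc, 0), 4, -9)[acc] < -30)) || (!(store(data, acc, 0)[0] + acc < -3)).
Check whether (!(2*store(store(data, acc, 0), 4, -9)[2*store(store(data, acc, 0), 4, -9)[acc] + 6] + 3*acc > -2 ==> 6*store(store(data, acc, 0), 4, -9)[acc] < -30)) || (!(store(data, acc, 0)[0] + acc < -3)) implies it.
Countermodel: at the initial state acc = 5, data = {[0] = -25051, [4] = 2, [5] = 2, [6] = -7, elsewhere 2}, the precondition holds but the weakest precondition fails.
Answer: invalid


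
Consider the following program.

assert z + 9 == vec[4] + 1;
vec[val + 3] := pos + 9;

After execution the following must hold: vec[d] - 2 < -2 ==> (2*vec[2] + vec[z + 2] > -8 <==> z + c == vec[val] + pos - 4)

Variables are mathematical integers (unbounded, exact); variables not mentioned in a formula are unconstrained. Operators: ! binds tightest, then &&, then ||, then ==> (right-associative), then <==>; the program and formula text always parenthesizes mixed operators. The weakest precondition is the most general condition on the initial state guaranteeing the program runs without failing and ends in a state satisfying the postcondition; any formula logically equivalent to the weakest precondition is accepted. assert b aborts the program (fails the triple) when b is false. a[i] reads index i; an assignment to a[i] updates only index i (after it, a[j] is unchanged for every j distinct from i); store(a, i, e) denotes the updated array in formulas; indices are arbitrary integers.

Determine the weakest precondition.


Working backward. After the program, the postcondition vec[d] - 2 < -2 ==> (2*vec[2] + vec[z + 2] > -8 <==> z + c == vec[val] + pos - 4) must hold; in canonical form it is vec[d] < 0 ==> (vec[z + 2] + 2*vec[2] > -8 <==> c + z == vec[val] + pos - 4).
Before vec[val + 3] := pos + 9: store(vec, val + 3, pos + 9)[d] < 0 ==> (store(vec, val + 3, pos + 9)[z + 2] + 2*store(vec, val + 3, pos + 9)[2] > -8 <==> c + z == store(vec, val + 3, pos + 9)[val] + pos - 4)
Before assert z + 9 == vec[4] + 1: z == vec[4] - 8 && (store(vec, val + 3, pos + 9)[d] < 0 ==> (store(vec, val + 3, pos + 9)[z + 2] + 2*store(vec, val + 3, pos + 9)[2] > -8 <==> c + z == store(vec, val + 3, pos + 9)[val] + pos - 4))
Answer: WP = z == vec[4] - 8 && (store(vec, val + 3, pos + 9)[d] < 0 ==> (store(vec, val + 3, pos + 9)[z + 2] + 2*store(vec, val + 3, pos + 9)[2] > -8 <==> c + z == store(vec, val + 3, pos + 9)[val] + pos - 4))
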